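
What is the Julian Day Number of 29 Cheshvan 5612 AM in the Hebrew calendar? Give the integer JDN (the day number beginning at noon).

2397451

Equivalently 24 November 1851 (Gregorian).
JDN 2299161 is 15 October 1582 CE (Gregorian); the target day is +98290 days from there, so JDN = 2397451.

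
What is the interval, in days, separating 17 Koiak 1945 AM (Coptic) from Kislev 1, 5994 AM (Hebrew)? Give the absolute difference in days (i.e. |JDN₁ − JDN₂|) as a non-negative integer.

1802

First date → JDN 2535182; second date → JDN 2536984.
The interval is |2535182 − 2536984| = 1802 days.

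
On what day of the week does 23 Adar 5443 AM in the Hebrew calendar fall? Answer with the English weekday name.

Sunday

Equivalently 21 March 1683 Gregorian, JDN 2335843.
2335843 ≡ 6 (mod 7); counting from Monday = 0 gives Sunday.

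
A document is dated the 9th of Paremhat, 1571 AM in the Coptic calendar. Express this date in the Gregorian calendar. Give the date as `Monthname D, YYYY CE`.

Julian Day Number of the source date = 2398660.
Converting JDN 2398660 to the Gregorian calendar gives 17 March 1855 CE.

March 17, 1855 CE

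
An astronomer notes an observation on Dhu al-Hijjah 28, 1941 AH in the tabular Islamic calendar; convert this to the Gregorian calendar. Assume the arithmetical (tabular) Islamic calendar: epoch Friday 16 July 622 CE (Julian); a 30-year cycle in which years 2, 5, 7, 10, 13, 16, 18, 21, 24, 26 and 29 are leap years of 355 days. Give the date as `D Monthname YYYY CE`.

Julian Day Number of the source date = 2636263.
Converting JDN 2636263 to the Gregorian calendar gives 28 September 2505 CE.

28 September 2505 CE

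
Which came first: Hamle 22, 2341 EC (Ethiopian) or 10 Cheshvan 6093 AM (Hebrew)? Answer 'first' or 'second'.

second

The two dates have Julian Day Numbers 2579227 and 2573109 respectively.
Since 2573109 < 2579227, the second date comes first.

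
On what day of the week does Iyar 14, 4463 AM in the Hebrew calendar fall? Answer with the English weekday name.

Sunday

Equivalently 10 May 703 Gregorian, JDN 1977954.
Since JDN mod 7 = 6 (0 = Monday), the day is Sunday.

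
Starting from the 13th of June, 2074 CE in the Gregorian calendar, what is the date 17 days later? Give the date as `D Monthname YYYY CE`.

30 June 2074 CE

The starting date is JDN 2478737; 2478737 + 17 = 2478754.
JDN 2478754 corresponds to 30 June 2074 CE.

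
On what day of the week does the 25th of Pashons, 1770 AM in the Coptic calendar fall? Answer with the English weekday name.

Equivalently 2 June 2054 Gregorian, JDN 2471421.
2471421 ≡ 1 (mod 7); counting from Monday = 0 gives Tuesday.

Tuesday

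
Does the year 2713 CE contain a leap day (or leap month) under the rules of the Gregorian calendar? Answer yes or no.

2713 is not divisible by 4, so it is a common year.

no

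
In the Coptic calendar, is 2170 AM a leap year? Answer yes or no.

2170 mod 4 = 2; in the Coptic calendar a year is leap when year mod 4 = 3, so it is a common year.

no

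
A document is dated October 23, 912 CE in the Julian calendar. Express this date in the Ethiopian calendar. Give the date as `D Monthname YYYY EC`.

Both dates share Julian Day Number 2054462; in the Ethiopian calendar that is 26 Tikimt 905 EC.

26 Tikimt 905 EC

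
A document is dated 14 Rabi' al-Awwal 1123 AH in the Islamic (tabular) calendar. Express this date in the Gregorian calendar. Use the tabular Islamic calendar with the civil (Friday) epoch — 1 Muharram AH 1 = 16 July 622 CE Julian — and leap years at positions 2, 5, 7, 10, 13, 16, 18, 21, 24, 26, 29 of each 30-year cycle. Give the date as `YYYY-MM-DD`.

Both dates share Julian Day Number 2346111; in the Gregorian calendar that is 2 May 1711 CE.

1711-05-02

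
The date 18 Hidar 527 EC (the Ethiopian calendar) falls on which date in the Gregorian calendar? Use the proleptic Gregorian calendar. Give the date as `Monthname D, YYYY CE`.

Both dates share Julian Day Number 1916419; in the Gregorian calendar that is 16 November 534 CE.

November 16, 534 CE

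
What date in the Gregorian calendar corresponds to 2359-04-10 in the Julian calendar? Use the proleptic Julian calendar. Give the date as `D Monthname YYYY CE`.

The Julian–Gregorian offset here is 16 days (Julian trailing).
10 April 2359 Julian + 16 days → 26 April 2359 Gregorian.

26 April 2359 CE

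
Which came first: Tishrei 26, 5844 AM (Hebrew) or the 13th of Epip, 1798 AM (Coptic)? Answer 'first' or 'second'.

second

Converting both to JDN: 2482141 vs 2481696; the smaller is the second.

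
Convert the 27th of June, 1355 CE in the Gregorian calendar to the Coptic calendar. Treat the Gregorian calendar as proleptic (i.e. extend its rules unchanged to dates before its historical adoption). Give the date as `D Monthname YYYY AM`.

25 Paoni 1071 AM

Both dates share Julian Day Number 2216141; in the Coptic calendar that is 25 Paoni 1071 AM.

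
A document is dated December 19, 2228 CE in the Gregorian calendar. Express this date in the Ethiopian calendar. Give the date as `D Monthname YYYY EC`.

Julian Day Number of the source date = 2535173.
Converting JDN 2535173 to the Ethiopian calendar gives 8 Tahsas 2221 EC.

8 Tahsas 2221 EC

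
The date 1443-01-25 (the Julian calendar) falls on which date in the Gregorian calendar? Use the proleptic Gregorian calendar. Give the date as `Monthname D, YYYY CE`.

February 3, 1443 CE

For dates in this range the Gregorian date is 9 days ahead of the Julian.
25 January 1443 Julian + 9 days → 3 February 1443 Gregorian.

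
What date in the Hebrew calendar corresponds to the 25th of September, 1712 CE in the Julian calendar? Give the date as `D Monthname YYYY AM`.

6 Tishrei 5473 AM

Both dates share Julian Day Number 2346634; in the Hebrew calendar that is 6 Tishrei 5473 AM.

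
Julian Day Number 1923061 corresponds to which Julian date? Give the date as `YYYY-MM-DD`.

JDN 1923061 is 22 January 553 in the proleptic Gregorian calendar.
In the Julian calendar that day is 0553-01-20.

0553-01-20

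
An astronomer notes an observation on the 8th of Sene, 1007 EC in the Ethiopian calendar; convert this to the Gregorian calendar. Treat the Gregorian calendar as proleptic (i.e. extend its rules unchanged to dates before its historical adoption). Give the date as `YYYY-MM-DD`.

Both dates share Julian Day Number 2091939; in the Gregorian calendar that is 8 June 1015 CE.

1015-06-08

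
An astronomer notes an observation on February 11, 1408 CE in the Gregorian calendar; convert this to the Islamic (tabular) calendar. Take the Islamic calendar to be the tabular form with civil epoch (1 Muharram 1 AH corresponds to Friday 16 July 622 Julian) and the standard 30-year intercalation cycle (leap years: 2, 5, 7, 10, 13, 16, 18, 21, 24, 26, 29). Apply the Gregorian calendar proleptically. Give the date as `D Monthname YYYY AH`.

Both dates share Julian Day Number 2235362; in the tabular Islamic calendar that is 4 Ramadan 810 AH.

4 Ramadan 810 AH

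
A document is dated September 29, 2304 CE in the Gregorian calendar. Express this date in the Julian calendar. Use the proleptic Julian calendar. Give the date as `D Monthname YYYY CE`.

For dates in this range the Gregorian date is 16 days ahead of the Julian.
29 September 2304 Gregorian − 16 days → 13 September 2304 Julian.

13 September 2304 CE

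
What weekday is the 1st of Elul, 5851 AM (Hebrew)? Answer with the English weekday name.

Wednesday

This is JDN 2485009 (15 August 2091 Gregorian).
JDN 2485009 mod 7 = 2, and JDN 0 was a Monday, so this is a Wednesday.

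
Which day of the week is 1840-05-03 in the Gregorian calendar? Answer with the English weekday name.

Sunday

2393229 ≡ 6 (mod 7); counting from Monday = 0 gives Sunday.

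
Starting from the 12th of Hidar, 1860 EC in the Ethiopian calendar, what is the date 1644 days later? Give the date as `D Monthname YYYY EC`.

15 Ginbot 1864 EC

Counting 1644 days forward from JDN 2403292 reaches JDN 2404936, which is 15 Ginbot 1864 EC.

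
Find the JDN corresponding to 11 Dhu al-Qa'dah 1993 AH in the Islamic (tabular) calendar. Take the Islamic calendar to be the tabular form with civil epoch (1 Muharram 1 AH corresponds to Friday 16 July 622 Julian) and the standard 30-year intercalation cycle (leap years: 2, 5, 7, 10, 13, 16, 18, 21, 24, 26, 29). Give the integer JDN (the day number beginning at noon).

Equivalently 24 January 2556 (Gregorian).
JDN 2400001 is 17 November 1858 CE (Gregorian), MJD 0; the target day is +254642 days from there, so JDN = 2654643.

2654643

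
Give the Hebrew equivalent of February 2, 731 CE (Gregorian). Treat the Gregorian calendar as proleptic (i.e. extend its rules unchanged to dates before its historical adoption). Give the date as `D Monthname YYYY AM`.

17 Shevat 4491 AM

Julian Day Number of the source date = 1988084.
Converting JDN 1988084 to the Hebrew calendar gives 17 Shevat 4491 AM.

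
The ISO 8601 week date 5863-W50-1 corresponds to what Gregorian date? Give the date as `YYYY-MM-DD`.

ISO week 1 of 5863 is the week containing the first Thursday of 5863.
Week 50, day 1 (Monday) lands on 5863-12-07.

5863-12-07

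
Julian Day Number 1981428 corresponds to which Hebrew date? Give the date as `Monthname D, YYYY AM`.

JDN 1981428 is 12 November 712 in the proleptic Gregorian calendar.
In the Hebrew calendar that day is Kislev 5, 4473 AM.

Kislev 5, 4473 AM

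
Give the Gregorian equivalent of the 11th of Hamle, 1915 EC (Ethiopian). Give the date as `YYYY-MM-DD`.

Both dates share Julian Day Number 2423619; in the Gregorian calendar that is 18 July 1923 CE.

1923-07-18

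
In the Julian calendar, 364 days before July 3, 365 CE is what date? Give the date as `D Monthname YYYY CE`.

The starting date is JDN 1854558; 1854558 − 364 = 1854194.
JDN 1854194 corresponds to 4 July 364 CE.

4 July 364 CE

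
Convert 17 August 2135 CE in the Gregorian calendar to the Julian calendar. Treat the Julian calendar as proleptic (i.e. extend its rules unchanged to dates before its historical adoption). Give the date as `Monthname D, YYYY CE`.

The Julian–Gregorian offset here is 14 days (Julian trailing).
17 August 2135 Gregorian − 14 days → 3 August 2135 Julian.

August 3, 2135 CE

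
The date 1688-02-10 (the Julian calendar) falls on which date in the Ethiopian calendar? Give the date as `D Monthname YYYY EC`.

15 Yekatit 1680 EC

Both dates share Julian Day Number 2337640; in the Ethiopian calendar that is 15 Yekatit 1680 EC.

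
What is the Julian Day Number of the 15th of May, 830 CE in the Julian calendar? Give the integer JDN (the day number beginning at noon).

2024350

Equivalently 19 May 830 (proleptic Gregorian).
JDN 2299161 is 15 October 1582 CE (Gregorian); the target day is −274811 days from there, so JDN = 2024350.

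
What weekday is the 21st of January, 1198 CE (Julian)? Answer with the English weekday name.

This is JDN 2158648 (28 January 1198 Gregorian).
JDN 2158648 mod 7 = 2, and JDN 0 was a Monday, so this is a Wednesday.

Wednesday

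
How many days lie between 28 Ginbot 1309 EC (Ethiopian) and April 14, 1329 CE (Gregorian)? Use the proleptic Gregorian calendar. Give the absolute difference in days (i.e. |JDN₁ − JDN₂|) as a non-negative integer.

First date → JDN 2202235; second date → JDN 2206571.
The interval is |2202235 − 2206571| = 4336 days.

4336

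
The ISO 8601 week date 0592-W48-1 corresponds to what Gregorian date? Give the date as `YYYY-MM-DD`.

0592-11-26

ISO week 1 of 592 is the week containing the first Thursday of 592.
Week 48, day 1 (Monday) lands on 0592-11-26.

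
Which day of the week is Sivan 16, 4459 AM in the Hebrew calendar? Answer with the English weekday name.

This is JDN 1976508 (24 May 699 Gregorian).
Since JDN mod 7 = 2 (0 = Monday), the day is Wednesday.

Wednesday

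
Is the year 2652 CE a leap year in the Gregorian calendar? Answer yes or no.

yes

2652 is divisible by 4 and not by 100, so it is a leap year.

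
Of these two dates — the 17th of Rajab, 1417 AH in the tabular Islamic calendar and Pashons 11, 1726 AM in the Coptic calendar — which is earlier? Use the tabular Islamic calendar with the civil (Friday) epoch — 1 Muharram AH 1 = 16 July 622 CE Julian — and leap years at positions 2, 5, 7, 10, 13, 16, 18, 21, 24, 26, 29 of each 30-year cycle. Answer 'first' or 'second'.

The two dates have Julian Day Numbers 2450416 and 2455336 respectively.
Since 2450416 < 2455336, the first date comes first.

first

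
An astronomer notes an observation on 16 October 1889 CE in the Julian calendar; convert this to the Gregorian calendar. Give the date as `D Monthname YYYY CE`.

At this point the Julian calendar is 12 days behind the Gregorian.
16 October 1889 Julian + 12 days → 28 October 1889 Gregorian.

28 October 1889 CE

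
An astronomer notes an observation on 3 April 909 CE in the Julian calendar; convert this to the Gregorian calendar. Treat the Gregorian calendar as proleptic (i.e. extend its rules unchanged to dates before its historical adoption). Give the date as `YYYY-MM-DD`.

The Julian–Gregorian offset here is 5 days (Julian trailing).
3 April 909 Julian + 5 days → 8 April 909 Gregorian.

0909-04-08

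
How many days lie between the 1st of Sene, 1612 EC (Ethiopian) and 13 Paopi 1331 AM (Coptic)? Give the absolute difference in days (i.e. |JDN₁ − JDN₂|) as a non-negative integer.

First date → JDN 2312909; second date → JDN 2310854.
The interval is |2312909 − 2310854| = 2055 days.

2055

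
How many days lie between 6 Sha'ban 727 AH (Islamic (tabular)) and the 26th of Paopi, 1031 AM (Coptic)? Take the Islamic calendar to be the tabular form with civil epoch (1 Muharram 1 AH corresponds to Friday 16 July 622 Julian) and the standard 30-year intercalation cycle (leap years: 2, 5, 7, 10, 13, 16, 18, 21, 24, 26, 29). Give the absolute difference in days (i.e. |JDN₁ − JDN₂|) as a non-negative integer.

First date → JDN 2205922; second date → JDN 2201292.
The interval is |2205922 − 2201292| = 4630 days.

4630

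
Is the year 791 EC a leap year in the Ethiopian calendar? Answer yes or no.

yes

791 mod 4 = 3; in the Ethiopian calendar a year is leap when year mod 4 = 3, so it is a leap year.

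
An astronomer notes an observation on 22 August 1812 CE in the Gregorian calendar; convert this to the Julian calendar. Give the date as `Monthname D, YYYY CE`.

At this point the Julian calendar is 12 days behind the Gregorian.
22 August 1812 Gregorian − 12 days → 10 August 1812 Julian.

August 10, 1812 CE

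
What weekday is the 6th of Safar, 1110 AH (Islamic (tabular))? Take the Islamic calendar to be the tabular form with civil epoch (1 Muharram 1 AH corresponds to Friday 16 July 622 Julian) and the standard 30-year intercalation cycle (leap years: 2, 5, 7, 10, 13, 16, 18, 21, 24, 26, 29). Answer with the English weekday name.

This is JDN 2341468 (14 August 1698 Gregorian).
Since JDN mod 7 = 3 (0 = Monday), the day is Thursday.

Thursday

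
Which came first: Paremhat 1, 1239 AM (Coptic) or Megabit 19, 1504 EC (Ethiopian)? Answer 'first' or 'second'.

second

The two dates have Julian Day Numbers 2277389 and 2273390 respectively.
Since 2273390 < 2277389, the second date comes first.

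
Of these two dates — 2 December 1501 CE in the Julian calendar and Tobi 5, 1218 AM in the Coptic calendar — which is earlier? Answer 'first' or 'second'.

The two dates have Julian Day Numbers 2269634 and 2269663 respectively.
Since 2269634 < 2269663, the first date comes first.

first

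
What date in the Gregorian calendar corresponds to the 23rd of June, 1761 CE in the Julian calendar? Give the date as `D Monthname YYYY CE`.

4 July 1761 CE

At this point the Julian calendar is 11 days behind the Gregorian.
23 June 1761 Julian + 11 days → 4 July 1761 Gregorian.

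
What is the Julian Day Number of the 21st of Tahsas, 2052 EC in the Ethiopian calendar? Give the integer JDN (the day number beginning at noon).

In the Gregorian calendar the same day is 31 December 2059.
JDN 2451545 is 1 January 2000 CE (Gregorian); the target day is +21914 days from there, so JDN = 2473459.

2473459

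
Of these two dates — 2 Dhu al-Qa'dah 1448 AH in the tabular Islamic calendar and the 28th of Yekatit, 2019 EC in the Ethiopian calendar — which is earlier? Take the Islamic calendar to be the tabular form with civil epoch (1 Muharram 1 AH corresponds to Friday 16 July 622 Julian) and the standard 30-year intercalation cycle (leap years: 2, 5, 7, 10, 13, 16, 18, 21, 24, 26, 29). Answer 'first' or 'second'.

second

The two dates have Julian Day Numbers 2461505 and 2461472 respectively.
Since 2461472 < 2461505, the second date comes first.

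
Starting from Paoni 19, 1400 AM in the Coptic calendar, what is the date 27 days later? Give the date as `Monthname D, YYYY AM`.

Epip 16, 1400 AM

Counting 27 days forward from JDN 2336303 reaches JDN 2336330, which is Epip 16, 1400 AM.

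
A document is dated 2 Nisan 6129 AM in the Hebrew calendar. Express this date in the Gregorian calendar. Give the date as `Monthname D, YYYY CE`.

Both dates share Julian Day Number 2586418; in the Gregorian calendar that is 9 April 2369 CE.

April 9, 2369 CE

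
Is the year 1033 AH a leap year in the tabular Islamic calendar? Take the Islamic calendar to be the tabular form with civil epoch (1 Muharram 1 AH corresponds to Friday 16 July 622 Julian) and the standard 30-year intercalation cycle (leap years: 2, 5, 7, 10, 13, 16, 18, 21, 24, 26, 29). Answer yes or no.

yes

Year 1033 AH is year 13 of its 30-year cycle; leap positions are 2, 5, 7, 10, 13, 16, 18, 21, 24, 26, 29, so it is a leap year (355 days).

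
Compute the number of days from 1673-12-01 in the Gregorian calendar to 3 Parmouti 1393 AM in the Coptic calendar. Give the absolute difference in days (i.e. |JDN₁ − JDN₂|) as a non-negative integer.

First date → JDN 2332446; second date → JDN 2333670.
The interval is |2332446 − 2333670| = 1224 days.

1224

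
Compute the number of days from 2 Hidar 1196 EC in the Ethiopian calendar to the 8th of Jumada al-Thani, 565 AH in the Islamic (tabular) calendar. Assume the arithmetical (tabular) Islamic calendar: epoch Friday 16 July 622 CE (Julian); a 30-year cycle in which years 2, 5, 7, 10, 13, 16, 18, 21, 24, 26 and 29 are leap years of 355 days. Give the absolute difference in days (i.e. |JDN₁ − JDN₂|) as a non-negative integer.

12298

First date → JDN 2160756; second date → JDN 2148458.
The interval is |2160756 − 2148458| = 12298 days.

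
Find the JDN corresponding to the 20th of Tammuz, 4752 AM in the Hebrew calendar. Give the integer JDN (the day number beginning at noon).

2083561

In the proleptic Gregorian calendar the same day is 29 June 992.
JDN 2451545 is 1 January 2000 CE (Gregorian); the target day is −367984 days from there, so JDN = 2083561.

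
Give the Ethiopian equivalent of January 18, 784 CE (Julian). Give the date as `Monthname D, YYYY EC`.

Tir 22, 776 EC

Both dates share Julian Day Number 2007431; in the Ethiopian calendar that is 22 Tir 776 EC.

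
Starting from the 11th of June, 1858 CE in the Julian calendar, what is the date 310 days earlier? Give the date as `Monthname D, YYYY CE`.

August 5, 1857 CE

The starting date is JDN 2399854; 2399854 − 310 = 2399544.
JDN 2399544 corresponds to August 5, 1857 CE.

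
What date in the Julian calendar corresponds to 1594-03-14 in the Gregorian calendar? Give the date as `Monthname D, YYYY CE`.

For dates in this range the Gregorian date is 10 days ahead of the Julian.
14 March 1594 Gregorian − 10 days → 4 March 1594 Julian.

March 4, 1594 CE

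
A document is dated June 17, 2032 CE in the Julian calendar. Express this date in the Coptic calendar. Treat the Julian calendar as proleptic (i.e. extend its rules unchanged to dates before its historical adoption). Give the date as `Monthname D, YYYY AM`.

Both dates share Julian Day Number 2463414; in the Coptic calendar that is 23 Paoni 1748 AM.

Paoni 23, 1748 AM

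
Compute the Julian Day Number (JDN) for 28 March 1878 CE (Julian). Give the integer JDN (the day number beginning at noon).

2407084

In the Gregorian calendar the same day is 9 April 1878.
JDN 2299161 is 15 October 1582 CE (Gregorian); the target day is +107923 days from there, so JDN = 2407084.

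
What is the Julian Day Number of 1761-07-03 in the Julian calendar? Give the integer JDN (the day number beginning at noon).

2364447

Equivalently 14 July 1761 (Gregorian).
JDN 2451545 is 1 January 2000 CE (Gregorian); the target day is −87098 days from there, so JDN = 2364447.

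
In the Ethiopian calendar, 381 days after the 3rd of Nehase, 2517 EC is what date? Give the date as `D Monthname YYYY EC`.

The starting date is JDN 2643522; 2643522 + 381 = 2643903.
JDN 2643903 corresponds to 19 Nehase 2518 EC.

19 Nehase 2518 EC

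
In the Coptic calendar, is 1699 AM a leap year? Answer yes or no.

1699 mod 4 = 3; in the Coptic calendar a year is leap when year mod 4 = 3, so it is a leap year.

yes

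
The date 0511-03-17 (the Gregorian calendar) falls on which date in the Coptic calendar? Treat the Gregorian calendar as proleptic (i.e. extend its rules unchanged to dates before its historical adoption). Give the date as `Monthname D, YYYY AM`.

Paremhat 19, 227 AM

Julian Day Number of the source date = 1907774.
Converting JDN 1907774 to the Coptic calendar gives 19 Paremhat 227 AM.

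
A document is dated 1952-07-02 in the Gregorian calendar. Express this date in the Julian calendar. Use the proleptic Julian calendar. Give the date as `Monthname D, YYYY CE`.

June 19, 1952 CE

The Julian–Gregorian offset here is 13 days (Julian trailing).
2 July 1952 Gregorian − 13 days → 19 June 1952 Julian.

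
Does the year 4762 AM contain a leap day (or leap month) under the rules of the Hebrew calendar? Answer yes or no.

no

Hebrew year 4762 is year 12 of its 19-year Metonic cycle; leap years are at positions 3, 6, 8, 11, 14, 17, 19, so it is a common year (12 months).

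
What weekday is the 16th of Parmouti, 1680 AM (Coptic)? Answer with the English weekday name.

Friday

In the Gregorian calendar this is 24 April 1964 (JDN 2438510).
2438510 ≡ 4 (mod 7); counting from Monday = 0 gives Friday.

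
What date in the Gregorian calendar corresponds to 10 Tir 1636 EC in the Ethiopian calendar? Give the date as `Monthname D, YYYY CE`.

January 16, 1644 CE

Both dates share Julian Day Number 2321534; in the Gregorian calendar that is 16 January 1644 CE.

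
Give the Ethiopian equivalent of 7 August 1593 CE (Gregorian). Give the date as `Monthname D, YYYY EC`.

Nehase 4, 1585 EC

Both dates share Julian Day Number 2303110; in the Ethiopian calendar that is 4 Nehase 1585 EC.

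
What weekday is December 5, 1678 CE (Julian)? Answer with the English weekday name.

Thursday

In the Gregorian calendar this is 15 December 1678 (JDN 2334286).
JDN 2334286 mod 7 = 3, and JDN 0 was a Monday, so this is a Thursday.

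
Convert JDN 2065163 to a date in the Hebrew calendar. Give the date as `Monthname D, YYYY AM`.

The proleptic Gregorian equivalent of JDN 2065163 is 14 February 942.
In the Hebrew calendar that day is Shevat 19, 4702 AM.

Shevat 19, 4702 AM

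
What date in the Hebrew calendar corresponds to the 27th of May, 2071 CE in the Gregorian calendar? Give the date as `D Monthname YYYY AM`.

28 Iyar 5831 AM

Both dates share Julian Day Number 2477624; in the Hebrew calendar that is 28 Iyar 5831 AM.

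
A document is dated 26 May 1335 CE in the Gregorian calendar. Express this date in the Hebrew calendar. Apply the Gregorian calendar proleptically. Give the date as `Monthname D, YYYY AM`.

Both dates share Julian Day Number 2208804; in the Hebrew calendar that is 24 Iyar 5095 AM.

Iyar 24, 5095 AM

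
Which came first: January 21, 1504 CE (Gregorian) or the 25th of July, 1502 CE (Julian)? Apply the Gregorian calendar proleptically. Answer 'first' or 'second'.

second

The two dates have Julian Day Numbers 2270404 and 2269869 respectively.
Since 2269869 < 2270404, the second date comes first.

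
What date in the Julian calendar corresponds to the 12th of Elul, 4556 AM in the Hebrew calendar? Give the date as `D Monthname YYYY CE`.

Julian Day Number of the source date = 2012030.
Converting JDN 2012030 to the Julian calendar gives 21 August 796 CE.

21 August 796 CE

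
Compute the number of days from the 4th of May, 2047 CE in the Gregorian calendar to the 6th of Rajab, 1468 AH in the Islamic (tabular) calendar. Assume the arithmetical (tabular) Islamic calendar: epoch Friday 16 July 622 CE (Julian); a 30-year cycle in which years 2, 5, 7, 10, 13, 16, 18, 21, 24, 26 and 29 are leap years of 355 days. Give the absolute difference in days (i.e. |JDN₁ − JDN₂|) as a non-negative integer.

First date → JDN 2468835; second date → JDN 2468478.
The interval is |2468835 − 2468478| = 357 days.

357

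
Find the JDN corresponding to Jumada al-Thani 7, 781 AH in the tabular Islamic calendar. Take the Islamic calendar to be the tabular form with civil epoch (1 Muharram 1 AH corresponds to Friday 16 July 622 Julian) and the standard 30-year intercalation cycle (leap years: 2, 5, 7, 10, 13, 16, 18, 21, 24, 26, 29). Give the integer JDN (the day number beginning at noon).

In the proleptic Gregorian calendar the same day is 28 September 1379.
JDN 2299161 is 15 October 1582 CE (Gregorian); the target day is −74161 days from there, so JDN = 2225000.

2225000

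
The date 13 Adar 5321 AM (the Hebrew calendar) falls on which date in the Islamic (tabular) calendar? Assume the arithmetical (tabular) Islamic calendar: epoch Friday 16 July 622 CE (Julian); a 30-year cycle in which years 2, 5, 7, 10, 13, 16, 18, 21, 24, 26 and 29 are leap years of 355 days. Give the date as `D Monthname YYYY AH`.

Both dates share Julian Day Number 2291273; in the tabular Islamic calendar that is 13 Jumada al-Thani 968 AH.

13 Jumada al-Thani 968 AH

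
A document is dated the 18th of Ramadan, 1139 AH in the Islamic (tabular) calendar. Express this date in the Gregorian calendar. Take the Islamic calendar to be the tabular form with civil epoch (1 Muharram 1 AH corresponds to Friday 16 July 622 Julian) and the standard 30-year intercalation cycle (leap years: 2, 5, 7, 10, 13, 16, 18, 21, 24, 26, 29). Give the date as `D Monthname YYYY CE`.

Julian Day Number of the source date = 2351962.
Converting JDN 2351962 to the Gregorian calendar gives 9 May 1727 CE.

9 May 1727 CE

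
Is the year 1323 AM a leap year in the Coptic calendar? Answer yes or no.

1323 mod 4 = 3; in the Coptic calendar a year is leap when year mod 4 = 3, so it is a leap year.

yes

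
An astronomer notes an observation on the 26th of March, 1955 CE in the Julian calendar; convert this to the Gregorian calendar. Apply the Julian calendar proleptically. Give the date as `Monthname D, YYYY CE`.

April 8, 1955 CE

The Julian–Gregorian offset here is 13 days (Julian trailing).
26 March 1955 Julian + 13 days → 8 April 1955 Gregorian.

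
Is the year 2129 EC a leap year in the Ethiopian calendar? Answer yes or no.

no

2129 mod 4 = 1; in the Ethiopian calendar a year is leap when year mod 4 = 3, so it is a common year.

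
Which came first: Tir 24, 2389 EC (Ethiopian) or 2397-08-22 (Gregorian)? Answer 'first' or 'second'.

First date → JDN 2596581; second date → JDN 2596780.
JDN 2596581 < JDN 2596780, so the first date is earlier.

first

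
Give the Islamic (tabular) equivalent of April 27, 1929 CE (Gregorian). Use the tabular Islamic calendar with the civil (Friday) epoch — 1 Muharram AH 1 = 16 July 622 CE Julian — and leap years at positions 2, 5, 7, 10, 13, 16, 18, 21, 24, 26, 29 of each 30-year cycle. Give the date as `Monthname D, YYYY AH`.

Dhu al-Qa'dah 17, 1347 AH

Both dates share Julian Day Number 2425729; in the tabular Islamic calendar that is 17 Dhu al-Qa'dah 1347 AH.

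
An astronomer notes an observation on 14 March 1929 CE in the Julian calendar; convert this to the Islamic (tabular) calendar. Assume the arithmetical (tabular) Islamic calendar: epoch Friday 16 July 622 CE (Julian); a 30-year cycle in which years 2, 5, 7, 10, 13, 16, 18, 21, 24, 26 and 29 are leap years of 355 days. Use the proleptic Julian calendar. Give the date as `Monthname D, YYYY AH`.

Julian Day Number of the source date = 2425698.
Converting JDN 2425698 to the tabular Islamic calendar gives 15 Shawwal 1347 AH.

Shawwal 15, 1347 AH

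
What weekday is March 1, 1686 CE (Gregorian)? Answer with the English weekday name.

Friday

JDN 2336919 mod 7 = 4, and JDN 0 was a Monday, so this is a Friday.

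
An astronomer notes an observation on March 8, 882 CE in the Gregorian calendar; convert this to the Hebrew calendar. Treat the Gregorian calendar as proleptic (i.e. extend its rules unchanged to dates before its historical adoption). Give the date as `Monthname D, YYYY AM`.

Adar II 10, 4642 AM

Both dates share Julian Day Number 2043271; in the Hebrew calendar that is 10 Adar II 4642 AM.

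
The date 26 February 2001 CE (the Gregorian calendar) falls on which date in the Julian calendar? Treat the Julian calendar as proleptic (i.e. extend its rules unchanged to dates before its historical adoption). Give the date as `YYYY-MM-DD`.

For dates in this range the Gregorian date is 13 days ahead of the Julian.
26 February 2001 Gregorian − 13 days → 13 February 2001 Julian.

2001-02-13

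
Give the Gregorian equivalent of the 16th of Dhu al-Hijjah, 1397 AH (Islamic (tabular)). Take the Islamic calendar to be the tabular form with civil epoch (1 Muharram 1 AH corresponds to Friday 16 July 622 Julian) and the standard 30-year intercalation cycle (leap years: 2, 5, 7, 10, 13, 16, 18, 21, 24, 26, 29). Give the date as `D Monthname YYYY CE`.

28 November 1977 CE

Both dates share Julian Day Number 2443476; in the Gregorian calendar that is 28 November 1977 CE.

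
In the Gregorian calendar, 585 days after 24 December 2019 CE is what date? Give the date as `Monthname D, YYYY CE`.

July 31, 2021 CE

Counting 585 days forward from JDN 2458842 reaches JDN 2459427, which is July 31, 2021 CE.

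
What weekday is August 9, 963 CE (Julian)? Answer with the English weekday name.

Sunday

In the proleptic Gregorian calendar this is 14 August 963 (JDN 2073014).
2073014 ≡ 6 (mod 7); counting from Monday = 0 gives Sunday.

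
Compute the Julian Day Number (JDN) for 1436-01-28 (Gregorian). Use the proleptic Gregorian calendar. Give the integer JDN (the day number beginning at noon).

JDN 2299161 is 15 October 1582 CE (Gregorian); the target day is −53586 days from there, so JDN = 2245575.

2245575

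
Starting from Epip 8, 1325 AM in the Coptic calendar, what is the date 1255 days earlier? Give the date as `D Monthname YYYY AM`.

29 Tobi 1322 AM

Counting 1255 days back from JDN 2308928 reaches JDN 2307673, which is 29 Tobi 1322 AM.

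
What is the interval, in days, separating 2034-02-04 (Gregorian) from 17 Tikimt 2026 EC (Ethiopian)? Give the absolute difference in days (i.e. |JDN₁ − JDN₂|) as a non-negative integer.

First date → JDN 2463998; second date → JDN 2463898.
The interval is |2463998 − 2463898| = 100 days.

100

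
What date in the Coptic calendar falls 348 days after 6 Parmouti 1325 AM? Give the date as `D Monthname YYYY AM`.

JDN of 6 Parmouti 1325 AM = 2308836.
2308836 + 348 = 2309184.
JDN 2309184 in the Coptic calendar is 19 Paremhat 1326 AM.

19 Paremhat 1326 AM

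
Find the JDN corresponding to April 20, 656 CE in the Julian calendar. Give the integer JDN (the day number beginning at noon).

In the proleptic Gregorian calendar the same day is 23 April 656.
JDN 2451545 is 1 January 2000 CE (Gregorian); the target day is −490773 days from there, so JDN = 1960772.

1960772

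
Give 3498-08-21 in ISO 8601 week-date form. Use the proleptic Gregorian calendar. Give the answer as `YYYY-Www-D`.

The weekday is Sunday (ISO weekday 7).
That Sunday belongs to ISO week 33 of ISO year 3498.

3498-W33-7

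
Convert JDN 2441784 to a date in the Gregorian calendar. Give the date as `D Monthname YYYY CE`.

11 April 1973 CE

JDN 2451545 is 1 Jan 2000; 2441784 is −9761 days from there.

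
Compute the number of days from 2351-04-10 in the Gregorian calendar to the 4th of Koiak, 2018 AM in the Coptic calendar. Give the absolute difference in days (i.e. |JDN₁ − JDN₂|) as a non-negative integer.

18012

First date → JDN 2579844; second date → JDN 2561832.
The interval is |2579844 − 2561832| = 18012 days.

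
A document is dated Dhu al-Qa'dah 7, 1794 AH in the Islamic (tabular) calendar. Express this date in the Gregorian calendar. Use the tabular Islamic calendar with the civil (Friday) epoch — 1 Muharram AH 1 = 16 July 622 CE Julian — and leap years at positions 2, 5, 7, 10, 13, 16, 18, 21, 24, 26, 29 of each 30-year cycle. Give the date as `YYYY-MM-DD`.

Julian Day Number of the source date = 2584120.
Converting JDN 2584120 to the Gregorian calendar gives 24 December 2362 CE.

2362-12-24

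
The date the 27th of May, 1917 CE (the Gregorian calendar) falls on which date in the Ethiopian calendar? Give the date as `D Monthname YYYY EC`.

Both dates share Julian Day Number 2421376; in the Ethiopian calendar that is 19 Ginbot 1909 EC.

19 Ginbot 1909 EC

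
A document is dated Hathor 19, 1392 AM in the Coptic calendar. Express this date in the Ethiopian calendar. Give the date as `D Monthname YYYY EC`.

Both dates share Julian Day Number 2333171; in the Ethiopian calendar that is 19 Hidar 1668 EC.

19 Hidar 1668 EC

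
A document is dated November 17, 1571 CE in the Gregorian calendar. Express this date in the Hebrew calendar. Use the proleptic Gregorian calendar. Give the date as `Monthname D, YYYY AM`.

Cheshvan 19, 5332 AM

Julian Day Number of the source date = 2295176.
Converting JDN 2295176 to the Hebrew calendar gives 19 Cheshvan 5332 AM.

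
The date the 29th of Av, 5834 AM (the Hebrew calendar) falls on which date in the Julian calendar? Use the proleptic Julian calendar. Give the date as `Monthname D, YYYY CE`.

August 9, 2074 CE

The source date corresponds to 22 August 2074 in the Gregorian calendar (JDN 2478807).
That day falls on 9 August 2074 CE in the Julian calendar.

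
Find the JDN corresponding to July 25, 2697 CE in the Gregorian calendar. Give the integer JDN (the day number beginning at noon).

JDN 2299161 is 15 October 1582 CE (Gregorian); the target day is +407164 days from there, so JDN = 2706325.

2706325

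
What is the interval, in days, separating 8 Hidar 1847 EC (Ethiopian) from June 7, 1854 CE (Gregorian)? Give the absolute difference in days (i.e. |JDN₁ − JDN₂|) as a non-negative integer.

162

First date → JDN 2398539; second date → JDN 2398377.
The interval is |2398539 − 2398377| = 162 days.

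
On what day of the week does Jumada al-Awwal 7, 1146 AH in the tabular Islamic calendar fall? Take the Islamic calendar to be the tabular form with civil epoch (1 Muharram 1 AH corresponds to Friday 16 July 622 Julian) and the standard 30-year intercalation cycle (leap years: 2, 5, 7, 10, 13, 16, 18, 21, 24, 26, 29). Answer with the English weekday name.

Friday

This is JDN 2354314 (16 October 1733 Gregorian).
Since JDN mod 7 = 4 (0 = Monday), the day is Friday.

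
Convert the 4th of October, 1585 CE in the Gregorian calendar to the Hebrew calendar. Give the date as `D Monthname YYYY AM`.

11 Tishrei 5346 AM

Julian Day Number of the source date = 2300246.
Converting JDN 2300246 to the Hebrew calendar gives 11 Tishrei 5346 AM.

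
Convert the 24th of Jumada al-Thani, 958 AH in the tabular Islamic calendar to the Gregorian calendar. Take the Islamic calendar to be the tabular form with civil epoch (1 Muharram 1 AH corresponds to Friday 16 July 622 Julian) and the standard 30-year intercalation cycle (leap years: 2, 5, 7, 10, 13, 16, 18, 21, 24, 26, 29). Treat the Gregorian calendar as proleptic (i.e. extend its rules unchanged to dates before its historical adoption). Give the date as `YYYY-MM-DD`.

1551-07-09

Both dates share Julian Day Number 2287740; in the Gregorian calendar that is 9 July 1551 CE.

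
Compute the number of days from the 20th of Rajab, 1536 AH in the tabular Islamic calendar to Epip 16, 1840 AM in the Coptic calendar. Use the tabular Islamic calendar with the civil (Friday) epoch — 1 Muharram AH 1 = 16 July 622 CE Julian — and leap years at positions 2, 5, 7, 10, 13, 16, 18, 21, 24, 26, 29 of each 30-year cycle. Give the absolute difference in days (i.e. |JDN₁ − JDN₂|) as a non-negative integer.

First date → JDN 2492589; second date → JDN 2497040.
The interval is |2492589 − 2497040| = 4451 days.

4451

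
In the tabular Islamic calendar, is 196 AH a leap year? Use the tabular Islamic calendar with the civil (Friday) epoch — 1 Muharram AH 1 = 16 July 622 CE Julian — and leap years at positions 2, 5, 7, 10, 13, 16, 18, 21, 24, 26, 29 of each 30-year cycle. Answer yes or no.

Year 196 AH is year 16 of its 30-year cycle; leap positions are 2, 5, 7, 10, 13, 16, 18, 21, 24, 26, 29, so it is a leap year (355 days).

yes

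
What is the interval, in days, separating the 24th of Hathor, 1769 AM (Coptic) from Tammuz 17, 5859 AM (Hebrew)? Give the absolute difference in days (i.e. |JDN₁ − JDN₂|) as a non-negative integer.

JDN of the first date = 2470875.
JDN of the second date = 2487890.
|2487890 − 2470875| = 17015.

17015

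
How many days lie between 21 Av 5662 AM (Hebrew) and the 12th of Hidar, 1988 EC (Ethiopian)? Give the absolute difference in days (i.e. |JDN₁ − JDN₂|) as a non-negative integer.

34058

JDN of the first date = 2415986.
JDN of the second date = 2450044.
|2450044 − 2415986| = 34058.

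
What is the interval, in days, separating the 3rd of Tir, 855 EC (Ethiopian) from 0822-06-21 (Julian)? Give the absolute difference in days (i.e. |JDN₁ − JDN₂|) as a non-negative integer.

First date → JDN 2036266; second date → JDN 2021465.
The interval is |2036266 − 2021465| = 14801 days.

14801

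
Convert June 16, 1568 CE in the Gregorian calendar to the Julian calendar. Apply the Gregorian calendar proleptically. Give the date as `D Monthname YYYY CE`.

The Julian–Gregorian offset here is 10 days (Julian trailing).
16 June 1568 Gregorian − 10 days → 6 June 1568 Julian.

6 June 1568 CE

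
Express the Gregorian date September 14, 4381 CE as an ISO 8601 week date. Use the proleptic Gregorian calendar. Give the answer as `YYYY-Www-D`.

The weekday is Monday (ISO weekday 1).
That Monday belongs to ISO week 38 of ISO year 4381.

4381-W38-1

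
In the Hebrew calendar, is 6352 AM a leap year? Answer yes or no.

yes

Hebrew year 6352 is year 6 of its 19-year Metonic cycle; leap years are at positions 3, 6, 8, 11, 14, 17, 19, so it is a leap year (13 months).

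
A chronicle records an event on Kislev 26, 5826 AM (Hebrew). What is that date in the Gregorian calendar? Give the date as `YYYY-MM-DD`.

Julian Day Number of the source date = 2475644.
Converting JDN 2475644 to the Gregorian calendar gives 24 December 2065 CE.

2065-12-24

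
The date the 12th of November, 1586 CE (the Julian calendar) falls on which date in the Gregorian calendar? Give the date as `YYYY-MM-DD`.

The Julian–Gregorian offset here is 10 days (Julian trailing).
12 November 1586 Julian + 10 days → 22 November 1586 Gregorian.

1586-11-22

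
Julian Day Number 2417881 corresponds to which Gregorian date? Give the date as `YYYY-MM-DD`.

JDN 2451545 is 1 Jan 2000; 2417881 is −33664 days from there.

1907-11-01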